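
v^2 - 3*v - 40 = (v - 8)*(v + 5)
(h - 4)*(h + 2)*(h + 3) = h^3 + h^2 - 14*h - 24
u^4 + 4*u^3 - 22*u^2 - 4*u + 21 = (u - 3)*(u - 1)*(u + 1)*(u + 7)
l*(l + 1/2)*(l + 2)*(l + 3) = l^4 + 11*l^3/2 + 17*l^2/2 + 3*l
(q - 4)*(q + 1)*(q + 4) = q^3 + q^2 - 16*q - 16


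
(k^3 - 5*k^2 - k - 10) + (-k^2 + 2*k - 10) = k^3 - 6*k^2 + k - 20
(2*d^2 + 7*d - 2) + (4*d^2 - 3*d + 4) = 6*d^2 + 4*d + 2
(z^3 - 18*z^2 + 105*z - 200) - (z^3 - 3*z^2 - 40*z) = -15*z^2 + 145*z - 200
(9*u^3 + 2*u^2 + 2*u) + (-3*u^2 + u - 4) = 9*u^3 - u^2 + 3*u - 4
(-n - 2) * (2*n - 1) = -2*n^2 - 3*n + 2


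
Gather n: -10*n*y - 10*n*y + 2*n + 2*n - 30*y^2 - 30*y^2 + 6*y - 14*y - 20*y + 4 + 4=n*(4 - 20*y) - 60*y^2 - 28*y + 8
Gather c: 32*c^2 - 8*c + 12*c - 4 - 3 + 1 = 32*c^2 + 4*c - 6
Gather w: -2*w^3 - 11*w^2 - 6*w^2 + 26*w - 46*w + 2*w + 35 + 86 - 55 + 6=-2*w^3 - 17*w^2 - 18*w + 72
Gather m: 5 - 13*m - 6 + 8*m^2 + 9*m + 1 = 8*m^2 - 4*m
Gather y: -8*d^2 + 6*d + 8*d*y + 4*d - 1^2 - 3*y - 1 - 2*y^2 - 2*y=-8*d^2 + 10*d - 2*y^2 + y*(8*d - 5) - 2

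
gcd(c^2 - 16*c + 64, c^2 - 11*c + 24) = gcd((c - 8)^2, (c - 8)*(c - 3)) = c - 8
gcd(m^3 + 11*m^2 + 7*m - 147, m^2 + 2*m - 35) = m + 7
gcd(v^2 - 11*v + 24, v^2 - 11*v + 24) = v^2 - 11*v + 24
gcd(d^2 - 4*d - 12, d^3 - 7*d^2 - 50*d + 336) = d - 6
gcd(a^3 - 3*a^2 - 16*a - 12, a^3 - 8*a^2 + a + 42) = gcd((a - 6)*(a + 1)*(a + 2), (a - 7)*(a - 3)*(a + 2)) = a + 2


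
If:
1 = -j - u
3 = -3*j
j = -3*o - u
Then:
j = -1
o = 1/3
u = 0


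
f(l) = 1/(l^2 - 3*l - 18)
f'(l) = (3 - 2*l)/(l^2 - 3*l - 18)^2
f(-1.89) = -0.11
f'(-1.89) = 0.09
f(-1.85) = -0.11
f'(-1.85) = 0.08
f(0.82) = -0.05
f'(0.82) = 0.00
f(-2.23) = -0.16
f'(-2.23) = 0.19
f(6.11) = 1.00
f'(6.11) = -9.18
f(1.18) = -0.05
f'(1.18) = 0.00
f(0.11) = -0.05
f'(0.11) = 0.01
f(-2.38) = -0.19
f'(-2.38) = 0.29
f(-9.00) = 0.01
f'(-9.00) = 0.00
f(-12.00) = 0.01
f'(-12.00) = 0.00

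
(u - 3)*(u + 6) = u^2 + 3*u - 18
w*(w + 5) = w^2 + 5*w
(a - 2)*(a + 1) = a^2 - a - 2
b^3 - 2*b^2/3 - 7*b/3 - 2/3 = (b - 2)*(b + 1/3)*(b + 1)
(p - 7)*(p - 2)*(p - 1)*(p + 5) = p^4 - 5*p^3 - 27*p^2 + 101*p - 70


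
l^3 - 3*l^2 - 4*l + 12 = (l - 3)*(l - 2)*(l + 2)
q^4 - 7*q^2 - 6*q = q*(q - 3)*(q + 1)*(q + 2)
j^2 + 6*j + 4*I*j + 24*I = (j + 6)*(j + 4*I)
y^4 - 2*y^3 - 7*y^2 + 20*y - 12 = (y - 2)^2*(y - 1)*(y + 3)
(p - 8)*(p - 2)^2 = p^3 - 12*p^2 + 36*p - 32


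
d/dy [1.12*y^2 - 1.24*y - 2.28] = 2.24*y - 1.24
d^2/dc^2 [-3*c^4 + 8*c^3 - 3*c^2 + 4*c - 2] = -36*c^2 + 48*c - 6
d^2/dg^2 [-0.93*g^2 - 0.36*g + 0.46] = -1.86000000000000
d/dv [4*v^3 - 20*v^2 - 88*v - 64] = 12*v^2 - 40*v - 88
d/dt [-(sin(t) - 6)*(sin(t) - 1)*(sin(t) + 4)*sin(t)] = (-4*sin(t)^3 + 9*sin(t)^2 + 44*sin(t) - 24)*cos(t)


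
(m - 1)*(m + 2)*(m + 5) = m^3 + 6*m^2 + 3*m - 10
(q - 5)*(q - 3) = q^2 - 8*q + 15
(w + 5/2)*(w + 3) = w^2 + 11*w/2 + 15/2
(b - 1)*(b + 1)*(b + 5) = b^3 + 5*b^2 - b - 5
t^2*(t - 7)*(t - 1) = t^4 - 8*t^3 + 7*t^2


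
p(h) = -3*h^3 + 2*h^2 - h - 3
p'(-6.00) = -349.00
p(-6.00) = 723.00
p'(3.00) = -70.00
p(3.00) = -69.00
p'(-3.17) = -104.12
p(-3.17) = 115.83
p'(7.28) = -448.87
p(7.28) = -1061.77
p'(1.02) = -6.28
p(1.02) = -5.12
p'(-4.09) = -167.91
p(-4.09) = 239.80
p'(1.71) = -20.48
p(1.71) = -13.86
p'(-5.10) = -255.49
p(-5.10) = 452.07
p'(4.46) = -162.18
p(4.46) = -233.83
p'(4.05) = -132.42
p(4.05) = -173.54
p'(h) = -9*h^2 + 4*h - 1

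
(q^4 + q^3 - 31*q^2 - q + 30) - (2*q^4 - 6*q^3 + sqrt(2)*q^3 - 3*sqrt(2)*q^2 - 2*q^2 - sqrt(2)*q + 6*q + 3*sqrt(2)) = -q^4 - sqrt(2)*q^3 + 7*q^3 - 29*q^2 + 3*sqrt(2)*q^2 - 7*q + sqrt(2)*q - 3*sqrt(2) + 30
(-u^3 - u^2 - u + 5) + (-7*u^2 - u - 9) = -u^3 - 8*u^2 - 2*u - 4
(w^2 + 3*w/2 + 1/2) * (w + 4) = w^3 + 11*w^2/2 + 13*w/2 + 2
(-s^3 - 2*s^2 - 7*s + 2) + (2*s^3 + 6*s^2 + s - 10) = s^3 + 4*s^2 - 6*s - 8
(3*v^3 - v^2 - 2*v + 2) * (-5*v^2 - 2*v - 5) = -15*v^5 - v^4 - 3*v^3 - v^2 + 6*v - 10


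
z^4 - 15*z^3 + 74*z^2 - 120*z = z*(z - 6)*(z - 5)*(z - 4)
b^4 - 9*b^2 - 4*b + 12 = (b - 3)*(b - 1)*(b + 2)^2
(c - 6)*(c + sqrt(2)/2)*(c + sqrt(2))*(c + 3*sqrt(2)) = c^4 - 6*c^3 + 9*sqrt(2)*c^3/2 - 27*sqrt(2)*c^2 + 10*c^2 - 60*c + 3*sqrt(2)*c - 18*sqrt(2)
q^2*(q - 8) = q^3 - 8*q^2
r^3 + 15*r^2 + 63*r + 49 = (r + 1)*(r + 7)^2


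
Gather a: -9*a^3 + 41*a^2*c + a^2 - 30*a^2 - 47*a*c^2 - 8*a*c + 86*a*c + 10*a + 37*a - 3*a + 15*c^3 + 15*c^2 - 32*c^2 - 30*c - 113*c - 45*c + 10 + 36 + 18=-9*a^3 + a^2*(41*c - 29) + a*(-47*c^2 + 78*c + 44) + 15*c^3 - 17*c^2 - 188*c + 64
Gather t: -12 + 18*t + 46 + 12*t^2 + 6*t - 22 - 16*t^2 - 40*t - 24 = -4*t^2 - 16*t - 12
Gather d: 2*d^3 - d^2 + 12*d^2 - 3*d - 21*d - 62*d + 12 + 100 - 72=2*d^3 + 11*d^2 - 86*d + 40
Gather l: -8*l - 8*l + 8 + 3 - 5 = 6 - 16*l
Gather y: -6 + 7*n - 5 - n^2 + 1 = -n^2 + 7*n - 10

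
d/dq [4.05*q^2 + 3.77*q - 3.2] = 8.1*q + 3.77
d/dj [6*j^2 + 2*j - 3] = 12*j + 2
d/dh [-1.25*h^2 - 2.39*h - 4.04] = -2.5*h - 2.39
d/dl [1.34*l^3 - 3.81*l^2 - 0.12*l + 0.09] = 4.02*l^2 - 7.62*l - 0.12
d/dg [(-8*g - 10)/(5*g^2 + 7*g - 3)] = 2*(20*g^2 + 50*g + 47)/(25*g^4 + 70*g^3 + 19*g^2 - 42*g + 9)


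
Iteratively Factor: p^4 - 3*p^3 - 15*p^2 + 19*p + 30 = (p - 5)*(p^3 + 2*p^2 - 5*p - 6) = (p - 5)*(p + 1)*(p^2 + p - 6) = (p - 5)*(p - 2)*(p + 1)*(p + 3)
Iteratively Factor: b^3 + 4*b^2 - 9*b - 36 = (b - 3)*(b^2 + 7*b + 12) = (b - 3)*(b + 3)*(b + 4)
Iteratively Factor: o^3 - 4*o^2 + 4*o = (o - 2)*(o^2 - 2*o) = (o - 2)^2*(o)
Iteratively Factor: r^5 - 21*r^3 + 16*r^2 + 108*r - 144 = (r - 2)*(r^4 + 2*r^3 - 17*r^2 - 18*r + 72) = (r - 2)^2*(r^3 + 4*r^2 - 9*r - 36) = (r - 2)^2*(r + 3)*(r^2 + r - 12) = (r - 3)*(r - 2)^2*(r + 3)*(r + 4)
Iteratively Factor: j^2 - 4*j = (j)*(j - 4)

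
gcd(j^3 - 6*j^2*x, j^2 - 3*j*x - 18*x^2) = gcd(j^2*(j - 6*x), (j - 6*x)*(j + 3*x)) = -j + 6*x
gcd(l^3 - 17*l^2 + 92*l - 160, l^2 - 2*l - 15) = l - 5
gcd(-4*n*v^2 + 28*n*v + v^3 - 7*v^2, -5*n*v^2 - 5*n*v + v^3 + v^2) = v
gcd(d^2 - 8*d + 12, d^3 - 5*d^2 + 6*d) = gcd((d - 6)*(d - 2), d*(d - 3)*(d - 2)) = d - 2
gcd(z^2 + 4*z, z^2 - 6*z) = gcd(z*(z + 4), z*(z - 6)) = z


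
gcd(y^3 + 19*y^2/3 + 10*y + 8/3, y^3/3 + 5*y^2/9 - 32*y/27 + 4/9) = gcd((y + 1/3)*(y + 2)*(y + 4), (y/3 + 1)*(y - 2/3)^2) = 1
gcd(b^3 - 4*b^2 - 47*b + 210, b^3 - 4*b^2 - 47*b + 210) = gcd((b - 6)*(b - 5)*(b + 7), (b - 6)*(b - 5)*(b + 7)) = b^3 - 4*b^2 - 47*b + 210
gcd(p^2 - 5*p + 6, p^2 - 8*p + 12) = p - 2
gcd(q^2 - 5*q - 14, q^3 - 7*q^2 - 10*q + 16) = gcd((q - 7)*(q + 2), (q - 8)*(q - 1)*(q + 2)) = q + 2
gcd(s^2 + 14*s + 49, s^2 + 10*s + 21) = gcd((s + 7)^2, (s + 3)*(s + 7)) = s + 7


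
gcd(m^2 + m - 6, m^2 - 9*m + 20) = 1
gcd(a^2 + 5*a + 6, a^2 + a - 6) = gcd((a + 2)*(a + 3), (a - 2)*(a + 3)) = a + 3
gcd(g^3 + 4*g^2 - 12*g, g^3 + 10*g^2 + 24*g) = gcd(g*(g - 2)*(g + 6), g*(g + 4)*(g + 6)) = g^2 + 6*g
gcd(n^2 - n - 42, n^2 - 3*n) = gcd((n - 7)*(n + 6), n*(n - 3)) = 1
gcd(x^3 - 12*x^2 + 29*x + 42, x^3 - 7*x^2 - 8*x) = x + 1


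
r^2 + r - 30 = (r - 5)*(r + 6)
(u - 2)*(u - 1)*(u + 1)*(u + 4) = u^4 + 2*u^3 - 9*u^2 - 2*u + 8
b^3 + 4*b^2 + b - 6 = (b - 1)*(b + 2)*(b + 3)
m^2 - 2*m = m*(m - 2)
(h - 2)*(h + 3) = h^2 + h - 6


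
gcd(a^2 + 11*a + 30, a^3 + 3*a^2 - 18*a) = a + 6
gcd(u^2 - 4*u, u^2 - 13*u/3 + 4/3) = u - 4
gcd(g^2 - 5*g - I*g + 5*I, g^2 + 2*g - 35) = g - 5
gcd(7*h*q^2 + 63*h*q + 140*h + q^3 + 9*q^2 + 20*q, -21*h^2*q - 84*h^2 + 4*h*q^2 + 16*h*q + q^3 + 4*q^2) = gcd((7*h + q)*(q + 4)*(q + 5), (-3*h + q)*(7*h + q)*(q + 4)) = 7*h*q + 28*h + q^2 + 4*q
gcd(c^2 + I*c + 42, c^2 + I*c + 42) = c^2 + I*c + 42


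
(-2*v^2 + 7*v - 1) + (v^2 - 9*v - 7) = -v^2 - 2*v - 8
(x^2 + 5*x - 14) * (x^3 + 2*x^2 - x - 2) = x^5 + 7*x^4 - 5*x^3 - 35*x^2 + 4*x + 28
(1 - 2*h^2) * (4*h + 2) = -8*h^3 - 4*h^2 + 4*h + 2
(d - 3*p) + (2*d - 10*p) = 3*d - 13*p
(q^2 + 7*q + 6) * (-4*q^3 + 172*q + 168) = -4*q^5 - 28*q^4 + 148*q^3 + 1372*q^2 + 2208*q + 1008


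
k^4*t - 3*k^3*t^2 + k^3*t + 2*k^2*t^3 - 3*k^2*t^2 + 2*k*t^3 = k*(k - 2*t)*(k - t)*(k*t + t)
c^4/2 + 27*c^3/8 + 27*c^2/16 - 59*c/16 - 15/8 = (c/2 + 1/4)*(c - 1)*(c + 5/4)*(c + 6)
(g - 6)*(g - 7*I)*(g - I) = g^3 - 6*g^2 - 8*I*g^2 - 7*g + 48*I*g + 42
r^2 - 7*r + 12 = (r - 4)*(r - 3)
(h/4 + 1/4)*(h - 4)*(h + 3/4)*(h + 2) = h^4/4 - h^3/16 - 43*h^2/16 - 31*h/8 - 3/2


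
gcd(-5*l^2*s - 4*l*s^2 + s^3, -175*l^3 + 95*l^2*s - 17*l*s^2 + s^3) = -5*l + s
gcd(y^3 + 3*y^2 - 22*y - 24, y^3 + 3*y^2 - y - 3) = y + 1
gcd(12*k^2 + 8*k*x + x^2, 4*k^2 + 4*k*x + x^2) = 2*k + x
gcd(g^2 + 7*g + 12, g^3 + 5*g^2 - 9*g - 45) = g + 3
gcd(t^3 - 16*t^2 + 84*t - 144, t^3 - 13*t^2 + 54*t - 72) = t^2 - 10*t + 24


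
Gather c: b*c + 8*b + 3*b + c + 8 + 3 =11*b + c*(b + 1) + 11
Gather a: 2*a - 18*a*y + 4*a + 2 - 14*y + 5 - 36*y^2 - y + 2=a*(6 - 18*y) - 36*y^2 - 15*y + 9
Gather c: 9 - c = 9 - c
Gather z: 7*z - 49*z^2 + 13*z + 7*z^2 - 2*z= -42*z^2 + 18*z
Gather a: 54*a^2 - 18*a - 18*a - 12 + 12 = 54*a^2 - 36*a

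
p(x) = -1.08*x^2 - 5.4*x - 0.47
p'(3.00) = -11.88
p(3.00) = -26.39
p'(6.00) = -18.36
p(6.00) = -71.75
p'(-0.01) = -5.38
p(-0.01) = -0.42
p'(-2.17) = -0.71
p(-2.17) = 6.16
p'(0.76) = -7.04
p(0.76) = -5.20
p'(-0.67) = -3.95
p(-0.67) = 2.66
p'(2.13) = -10.00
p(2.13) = -16.87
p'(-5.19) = 5.81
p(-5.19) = -1.53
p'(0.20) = -5.83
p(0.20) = -1.59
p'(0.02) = -5.44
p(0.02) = -0.58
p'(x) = -2.16*x - 5.4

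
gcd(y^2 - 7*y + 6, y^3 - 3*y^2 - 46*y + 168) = y - 6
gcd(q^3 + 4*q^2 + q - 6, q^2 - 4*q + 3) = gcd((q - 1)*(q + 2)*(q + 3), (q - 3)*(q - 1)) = q - 1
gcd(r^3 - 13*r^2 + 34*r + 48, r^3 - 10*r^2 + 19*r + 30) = r^2 - 5*r - 6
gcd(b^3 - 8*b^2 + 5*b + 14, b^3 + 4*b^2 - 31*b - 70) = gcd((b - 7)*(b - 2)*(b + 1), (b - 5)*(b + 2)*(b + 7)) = 1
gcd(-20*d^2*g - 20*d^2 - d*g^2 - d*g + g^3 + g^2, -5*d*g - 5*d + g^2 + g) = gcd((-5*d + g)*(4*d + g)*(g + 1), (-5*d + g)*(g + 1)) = 5*d*g + 5*d - g^2 - g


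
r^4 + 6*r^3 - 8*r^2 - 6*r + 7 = (r - 1)^2*(r + 1)*(r + 7)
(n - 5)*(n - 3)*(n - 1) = n^3 - 9*n^2 + 23*n - 15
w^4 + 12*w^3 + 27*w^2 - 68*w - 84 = (w - 2)*(w + 1)*(w + 6)*(w + 7)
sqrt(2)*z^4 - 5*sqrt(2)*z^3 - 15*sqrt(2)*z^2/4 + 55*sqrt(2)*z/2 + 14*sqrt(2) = (z - 4)*(z - 7/2)*(z + 2)*(sqrt(2)*z + sqrt(2)/2)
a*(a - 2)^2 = a^3 - 4*a^2 + 4*a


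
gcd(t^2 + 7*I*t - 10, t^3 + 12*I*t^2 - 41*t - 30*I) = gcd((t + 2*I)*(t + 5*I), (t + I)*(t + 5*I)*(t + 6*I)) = t + 5*I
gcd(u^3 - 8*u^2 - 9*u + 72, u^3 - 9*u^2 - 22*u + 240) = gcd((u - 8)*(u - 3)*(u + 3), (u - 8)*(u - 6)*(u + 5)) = u - 8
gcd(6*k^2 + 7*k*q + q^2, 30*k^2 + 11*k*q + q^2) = 6*k + q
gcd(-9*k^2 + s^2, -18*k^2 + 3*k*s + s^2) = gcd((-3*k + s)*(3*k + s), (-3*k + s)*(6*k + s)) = -3*k + s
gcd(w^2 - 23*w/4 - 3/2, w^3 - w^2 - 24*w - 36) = w - 6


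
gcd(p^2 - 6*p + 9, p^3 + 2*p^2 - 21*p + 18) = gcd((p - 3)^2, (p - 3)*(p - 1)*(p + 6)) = p - 3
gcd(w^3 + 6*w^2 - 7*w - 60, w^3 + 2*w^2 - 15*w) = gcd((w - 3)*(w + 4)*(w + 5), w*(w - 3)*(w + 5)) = w^2 + 2*w - 15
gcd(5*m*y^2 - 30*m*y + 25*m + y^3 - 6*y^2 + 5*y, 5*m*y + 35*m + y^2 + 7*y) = 5*m + y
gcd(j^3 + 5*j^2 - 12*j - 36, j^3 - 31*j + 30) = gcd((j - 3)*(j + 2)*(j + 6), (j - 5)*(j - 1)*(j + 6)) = j + 6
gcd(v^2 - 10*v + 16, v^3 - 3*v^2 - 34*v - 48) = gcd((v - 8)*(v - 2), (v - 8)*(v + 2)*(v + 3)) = v - 8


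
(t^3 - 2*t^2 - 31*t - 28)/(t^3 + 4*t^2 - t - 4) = (t - 7)/(t - 1)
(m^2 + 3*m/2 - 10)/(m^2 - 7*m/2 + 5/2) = (m + 4)/(m - 1)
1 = 1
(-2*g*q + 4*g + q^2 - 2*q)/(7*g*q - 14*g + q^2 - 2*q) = (-2*g + q)/(7*g + q)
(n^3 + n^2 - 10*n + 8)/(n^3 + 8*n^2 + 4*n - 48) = (n - 1)/(n + 6)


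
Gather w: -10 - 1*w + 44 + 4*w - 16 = 3*w + 18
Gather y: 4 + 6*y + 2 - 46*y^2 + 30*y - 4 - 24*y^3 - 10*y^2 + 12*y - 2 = -24*y^3 - 56*y^2 + 48*y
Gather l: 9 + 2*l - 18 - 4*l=-2*l - 9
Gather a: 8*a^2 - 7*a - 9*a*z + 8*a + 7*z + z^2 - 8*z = 8*a^2 + a*(1 - 9*z) + z^2 - z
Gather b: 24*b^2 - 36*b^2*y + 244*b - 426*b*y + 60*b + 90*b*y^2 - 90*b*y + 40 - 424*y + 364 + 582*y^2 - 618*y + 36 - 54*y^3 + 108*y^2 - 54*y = b^2*(24 - 36*y) + b*(90*y^2 - 516*y + 304) - 54*y^3 + 690*y^2 - 1096*y + 440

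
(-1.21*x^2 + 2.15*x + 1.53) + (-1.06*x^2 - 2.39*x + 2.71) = -2.27*x^2 - 0.24*x + 4.24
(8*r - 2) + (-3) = 8*r - 5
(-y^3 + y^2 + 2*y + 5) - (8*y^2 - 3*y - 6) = -y^3 - 7*y^2 + 5*y + 11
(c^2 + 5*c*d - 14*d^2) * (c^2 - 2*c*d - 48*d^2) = c^4 + 3*c^3*d - 72*c^2*d^2 - 212*c*d^3 + 672*d^4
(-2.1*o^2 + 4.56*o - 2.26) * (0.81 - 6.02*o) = 12.642*o^3 - 29.1522*o^2 + 17.2988*o - 1.8306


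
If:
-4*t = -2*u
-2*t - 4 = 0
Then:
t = -2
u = -4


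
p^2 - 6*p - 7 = (p - 7)*(p + 1)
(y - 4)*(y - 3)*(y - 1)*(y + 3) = y^4 - 5*y^3 - 5*y^2 + 45*y - 36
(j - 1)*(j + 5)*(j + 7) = j^3 + 11*j^2 + 23*j - 35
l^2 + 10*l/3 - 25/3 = (l - 5/3)*(l + 5)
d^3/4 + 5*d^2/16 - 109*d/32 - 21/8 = (d/4 + 1)*(d - 7/2)*(d + 3/4)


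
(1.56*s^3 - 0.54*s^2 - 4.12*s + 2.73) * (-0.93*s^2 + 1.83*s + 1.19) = -1.4508*s^5 + 3.357*s^4 + 4.6998*s^3 - 10.7211*s^2 + 0.0930999999999997*s + 3.2487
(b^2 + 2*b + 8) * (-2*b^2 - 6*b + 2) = -2*b^4 - 10*b^3 - 26*b^2 - 44*b + 16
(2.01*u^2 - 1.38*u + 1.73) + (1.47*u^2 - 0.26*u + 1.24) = 3.48*u^2 - 1.64*u + 2.97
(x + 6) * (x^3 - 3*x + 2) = x^4 + 6*x^3 - 3*x^2 - 16*x + 12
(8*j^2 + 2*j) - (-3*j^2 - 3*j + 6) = 11*j^2 + 5*j - 6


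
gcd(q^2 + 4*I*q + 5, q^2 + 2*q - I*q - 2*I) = q - I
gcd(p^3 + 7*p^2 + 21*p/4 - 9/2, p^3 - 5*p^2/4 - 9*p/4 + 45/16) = p + 3/2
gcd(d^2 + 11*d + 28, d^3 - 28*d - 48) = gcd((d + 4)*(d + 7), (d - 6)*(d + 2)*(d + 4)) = d + 4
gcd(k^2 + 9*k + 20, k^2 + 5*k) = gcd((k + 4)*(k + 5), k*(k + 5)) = k + 5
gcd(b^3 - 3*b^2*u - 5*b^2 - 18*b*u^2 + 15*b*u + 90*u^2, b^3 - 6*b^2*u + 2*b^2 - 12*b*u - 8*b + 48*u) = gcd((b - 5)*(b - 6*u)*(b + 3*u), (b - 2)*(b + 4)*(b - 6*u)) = -b + 6*u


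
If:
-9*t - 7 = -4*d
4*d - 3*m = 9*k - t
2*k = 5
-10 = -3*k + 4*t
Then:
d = 11/32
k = 5/2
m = -29/4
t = -5/8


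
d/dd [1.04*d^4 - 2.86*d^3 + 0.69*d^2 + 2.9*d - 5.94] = 4.16*d^3 - 8.58*d^2 + 1.38*d + 2.9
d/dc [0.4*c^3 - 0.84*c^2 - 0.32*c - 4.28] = 1.2*c^2 - 1.68*c - 0.32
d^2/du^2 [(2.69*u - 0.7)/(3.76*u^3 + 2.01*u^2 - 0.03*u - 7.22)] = (228.180864*u^5 + 3.22382399999992*u^4 - 62.302518*u^3 + 859.816956*u^2 + 120.461928*u - 21.483648)/(53.157376*u^9 + 85.249728*u^8 + 44.299944*u^7 - 299.460183*u^6 - 327.748689*u^5 - 82.616643*u^4 + 590.620521*u^3 + 314.314758*u^2 - 4.691556*u - 376.367048)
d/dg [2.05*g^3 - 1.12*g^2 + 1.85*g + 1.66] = 6.15*g^2 - 2.24*g + 1.85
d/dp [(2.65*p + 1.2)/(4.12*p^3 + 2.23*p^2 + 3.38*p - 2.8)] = (10.918*p^3 + 5.9095*p^2 + 8.957*p - (2.65*p + 1.2)*(12.36*p^2 + 4.46*p + 3.38) - 7.42)/(4.12*p^3 + 2.23*p^2 + 3.38*p - 2.8)^2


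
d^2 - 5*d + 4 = (d - 4)*(d - 1)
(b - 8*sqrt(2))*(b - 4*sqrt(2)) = b^2 - 12*sqrt(2)*b + 64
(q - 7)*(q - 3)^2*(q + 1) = q^4 - 12*q^3 + 38*q^2 - 12*q - 63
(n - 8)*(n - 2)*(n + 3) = n^3 - 7*n^2 - 14*n + 48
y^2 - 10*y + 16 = (y - 8)*(y - 2)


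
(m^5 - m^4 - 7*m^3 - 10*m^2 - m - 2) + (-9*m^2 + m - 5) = m^5 - m^4 - 7*m^3 - 19*m^2 - 7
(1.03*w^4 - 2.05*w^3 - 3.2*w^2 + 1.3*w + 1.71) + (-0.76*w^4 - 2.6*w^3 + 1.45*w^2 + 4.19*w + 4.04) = 0.27*w^4 - 4.65*w^3 - 1.75*w^2 + 5.49*w + 5.75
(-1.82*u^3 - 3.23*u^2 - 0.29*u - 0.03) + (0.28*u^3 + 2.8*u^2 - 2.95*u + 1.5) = -1.54*u^3 - 0.43*u^2 - 3.24*u + 1.47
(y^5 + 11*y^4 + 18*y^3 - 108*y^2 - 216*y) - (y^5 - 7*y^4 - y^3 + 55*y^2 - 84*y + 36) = 18*y^4 + 19*y^3 - 163*y^2 - 132*y - 36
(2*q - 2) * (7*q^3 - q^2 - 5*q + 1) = 14*q^4 - 16*q^3 - 8*q^2 + 12*q - 2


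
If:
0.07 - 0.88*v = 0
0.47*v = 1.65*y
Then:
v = 0.08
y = 0.02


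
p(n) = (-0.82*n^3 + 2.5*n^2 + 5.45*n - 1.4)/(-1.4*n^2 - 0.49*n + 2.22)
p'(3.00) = 1.11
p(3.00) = -1.29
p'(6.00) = 0.67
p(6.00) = 1.09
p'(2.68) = 1.34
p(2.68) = -1.68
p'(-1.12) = 5.10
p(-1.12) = -3.18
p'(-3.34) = 0.80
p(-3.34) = -3.30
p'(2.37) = 1.74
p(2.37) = -2.15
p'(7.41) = 0.64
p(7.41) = 2.01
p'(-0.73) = 1.99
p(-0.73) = -2.03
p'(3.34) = 0.97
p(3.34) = -0.94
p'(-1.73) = 6.30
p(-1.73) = -0.80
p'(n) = (2.8*n + 0.49)*(-0.82*n^3 + 2.5*n^2 + 5.45*n - 1.4)/(-1.4*n^2 - 0.49*n + 2.22)^2 + (-2.46*n^2 + 5.0*n + 5.45)/(-1.4*n^2 - 0.49*n + 2.22) = (1.148*n^4 + 0.8036*n^3 + 0.9438*n^2 + 7.18*n + 11.413)/(1.96*n^4 + 1.372*n^3 - 5.9759*n^2 - 2.1756*n + 4.9284)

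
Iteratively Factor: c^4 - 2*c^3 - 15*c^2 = (c)*(c^3 - 2*c^2 - 15*c) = c^2*(c^2 - 2*c - 15) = c^2*(c - 5)*(c + 3)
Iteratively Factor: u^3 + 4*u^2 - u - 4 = (u + 4)*(u^2 - 1) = (u - 1)*(u + 4)*(u + 1)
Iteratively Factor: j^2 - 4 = (j - 2)*(j + 2)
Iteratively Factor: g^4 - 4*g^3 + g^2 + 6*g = (g - 2)*(g^3 - 2*g^2 - 3*g) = g*(g - 2)*(g^2 - 2*g - 3) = g*(g - 3)*(g - 2)*(g + 1)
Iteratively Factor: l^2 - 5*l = (l - 5)*(l)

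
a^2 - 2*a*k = a*(a - 2*k)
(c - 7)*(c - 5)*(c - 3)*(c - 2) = c^4 - 17*c^3 + 101*c^2 - 247*c + 210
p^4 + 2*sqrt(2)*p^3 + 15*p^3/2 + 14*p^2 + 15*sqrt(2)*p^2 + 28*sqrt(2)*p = p*(p + 7/2)*(p + 4)*(p + 2*sqrt(2))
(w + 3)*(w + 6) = w^2 + 9*w + 18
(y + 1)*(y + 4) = y^2 + 5*y + 4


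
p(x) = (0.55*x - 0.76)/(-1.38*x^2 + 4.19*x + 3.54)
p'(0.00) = 0.41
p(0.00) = -0.21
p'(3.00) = 0.42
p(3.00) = 0.24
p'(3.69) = 173.73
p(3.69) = 6.02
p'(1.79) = 0.09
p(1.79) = 0.03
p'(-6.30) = 0.01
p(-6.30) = 0.05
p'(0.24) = 0.23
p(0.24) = -0.14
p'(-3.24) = 0.03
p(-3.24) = 0.10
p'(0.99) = 0.09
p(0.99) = -0.03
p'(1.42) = 0.08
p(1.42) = 0.00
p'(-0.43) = 2.81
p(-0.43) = -0.67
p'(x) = (0.55*x - 0.76)*(2.76*x - 4.19)/(-1.38*x^2 + 4.19*x + 3.54)^2 + 0.55/(-1.38*x^2 + 4.19*x + 3.54)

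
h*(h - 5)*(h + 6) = h^3 + h^2 - 30*h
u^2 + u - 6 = (u - 2)*(u + 3)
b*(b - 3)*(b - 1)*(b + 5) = b^4 + b^3 - 17*b^2 + 15*b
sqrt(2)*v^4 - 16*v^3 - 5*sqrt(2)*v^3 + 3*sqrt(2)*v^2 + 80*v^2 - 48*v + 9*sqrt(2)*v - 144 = (v - 3)^2*(v - 8*sqrt(2))*(sqrt(2)*v + sqrt(2))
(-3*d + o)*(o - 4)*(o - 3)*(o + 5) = -3*d*o^3 + 6*d*o^2 + 69*d*o - 180*d + o^4 - 2*o^3 - 23*o^2 + 60*o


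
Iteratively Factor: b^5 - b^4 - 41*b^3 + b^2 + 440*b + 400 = (b + 4)*(b^4 - 5*b^3 - 21*b^2 + 85*b + 100) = (b - 5)*(b + 4)*(b^3 - 21*b - 20) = (b - 5)^2*(b + 4)*(b^2 + 5*b + 4) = (b - 5)^2*(b + 4)^2*(b + 1)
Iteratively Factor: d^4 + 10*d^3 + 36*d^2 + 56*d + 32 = (d + 4)*(d^3 + 6*d^2 + 12*d + 8) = (d + 2)*(d + 4)*(d^2 + 4*d + 4) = (d + 2)^2*(d + 4)*(d + 2)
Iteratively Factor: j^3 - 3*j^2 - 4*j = (j)*(j^2 - 3*j - 4) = j*(j + 1)*(j - 4)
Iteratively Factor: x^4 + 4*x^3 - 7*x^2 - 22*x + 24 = (x - 1)*(x^3 + 5*x^2 - 2*x - 24) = (x - 2)*(x - 1)*(x^2 + 7*x + 12) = (x - 2)*(x - 1)*(x + 3)*(x + 4)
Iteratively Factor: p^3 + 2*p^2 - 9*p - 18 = (p + 3)*(p^2 - p - 6) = (p + 2)*(p + 3)*(p - 3)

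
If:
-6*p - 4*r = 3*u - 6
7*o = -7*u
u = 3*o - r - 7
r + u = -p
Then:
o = 8/5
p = 11/5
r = -3/5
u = -8/5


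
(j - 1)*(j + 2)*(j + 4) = j^3 + 5*j^2 + 2*j - 8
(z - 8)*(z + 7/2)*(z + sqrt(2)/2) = z^3 - 9*z^2/2 + sqrt(2)*z^2/2 - 28*z - 9*sqrt(2)*z/4 - 14*sqrt(2)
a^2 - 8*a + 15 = (a - 5)*(a - 3)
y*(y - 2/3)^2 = y^3 - 4*y^2/3 + 4*y/9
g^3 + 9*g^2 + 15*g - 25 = (g - 1)*(g + 5)^2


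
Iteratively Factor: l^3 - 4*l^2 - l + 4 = (l - 4)*(l^2 - 1) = (l - 4)*(l - 1)*(l + 1)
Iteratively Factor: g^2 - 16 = (g - 4)*(g + 4)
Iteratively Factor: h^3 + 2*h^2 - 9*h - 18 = (h - 3)*(h^2 + 5*h + 6) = (h - 3)*(h + 2)*(h + 3)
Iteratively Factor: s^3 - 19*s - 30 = (s + 3)*(s^2 - 3*s - 10) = (s + 2)*(s + 3)*(s - 5)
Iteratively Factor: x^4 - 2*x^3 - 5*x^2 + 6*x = (x + 2)*(x^3 - 4*x^2 + 3*x) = (x - 3)*(x + 2)*(x^2 - x) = (x - 3)*(x - 1)*(x + 2)*(x)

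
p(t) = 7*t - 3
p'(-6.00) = 7.00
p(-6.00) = -45.00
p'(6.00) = 7.00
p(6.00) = 39.00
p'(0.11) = 7.00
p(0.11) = -2.23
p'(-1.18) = 7.00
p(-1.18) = -11.26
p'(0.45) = 7.00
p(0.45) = 0.15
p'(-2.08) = 7.00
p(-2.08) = -17.56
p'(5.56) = 7.00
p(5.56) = 35.92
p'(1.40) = 7.00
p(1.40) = 6.80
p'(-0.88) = 7.00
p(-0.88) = -9.16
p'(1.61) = 7.00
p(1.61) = 8.27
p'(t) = 7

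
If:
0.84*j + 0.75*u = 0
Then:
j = -0.892857142857143*u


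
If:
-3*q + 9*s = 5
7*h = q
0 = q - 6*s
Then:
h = -10/21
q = -10/3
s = -5/9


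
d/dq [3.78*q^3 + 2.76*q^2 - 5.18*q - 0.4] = 11.34*q^2 + 5.52*q - 5.18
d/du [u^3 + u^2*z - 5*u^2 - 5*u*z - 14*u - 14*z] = 3*u^2 + 2*u*z - 10*u - 5*z - 14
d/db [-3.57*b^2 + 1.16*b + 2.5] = 1.16 - 7.14*b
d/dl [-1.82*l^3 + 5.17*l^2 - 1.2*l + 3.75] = -5.46*l^2 + 10.34*l - 1.2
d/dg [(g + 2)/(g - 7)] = -9/(g - 7)^2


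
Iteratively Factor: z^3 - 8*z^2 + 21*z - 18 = (z - 3)*(z^2 - 5*z + 6) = (z - 3)^2*(z - 2)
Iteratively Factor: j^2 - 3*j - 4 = (j - 4)*(j + 1)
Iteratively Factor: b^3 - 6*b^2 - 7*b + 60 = (b - 4)*(b^2 - 2*b - 15) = (b - 5)*(b - 4)*(b + 3)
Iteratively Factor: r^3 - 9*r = (r + 3)*(r^2 - 3*r) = (r - 3)*(r + 3)*(r)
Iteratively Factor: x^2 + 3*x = (x + 3)*(x)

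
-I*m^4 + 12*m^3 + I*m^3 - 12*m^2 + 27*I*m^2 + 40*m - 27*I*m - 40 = (m - I)*(m + 5*I)*(m + 8*I)*(-I*m + I)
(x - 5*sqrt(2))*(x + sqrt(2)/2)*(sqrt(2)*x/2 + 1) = sqrt(2)*x^3/2 - 7*x^2/2 - 7*sqrt(2)*x - 5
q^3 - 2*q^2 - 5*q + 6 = (q - 3)*(q - 1)*(q + 2)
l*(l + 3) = l^2 + 3*l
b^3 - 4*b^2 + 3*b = b*(b - 3)*(b - 1)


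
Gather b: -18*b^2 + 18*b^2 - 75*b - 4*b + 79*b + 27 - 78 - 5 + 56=0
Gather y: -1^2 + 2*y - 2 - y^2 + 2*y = -y^2 + 4*y - 3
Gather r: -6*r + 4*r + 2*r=0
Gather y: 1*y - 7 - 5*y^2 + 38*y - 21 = -5*y^2 + 39*y - 28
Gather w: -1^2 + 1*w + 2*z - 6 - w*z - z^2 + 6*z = w*(1 - z) - z^2 + 8*z - 7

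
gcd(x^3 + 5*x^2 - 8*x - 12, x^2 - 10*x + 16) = x - 2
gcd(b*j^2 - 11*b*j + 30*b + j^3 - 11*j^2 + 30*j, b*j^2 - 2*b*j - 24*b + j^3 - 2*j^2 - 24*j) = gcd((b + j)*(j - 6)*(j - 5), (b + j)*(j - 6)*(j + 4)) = b*j - 6*b + j^2 - 6*j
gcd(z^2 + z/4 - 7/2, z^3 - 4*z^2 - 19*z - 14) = z + 2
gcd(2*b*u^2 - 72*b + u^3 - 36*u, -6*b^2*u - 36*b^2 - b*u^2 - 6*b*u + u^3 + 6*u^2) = 2*b*u + 12*b + u^2 + 6*u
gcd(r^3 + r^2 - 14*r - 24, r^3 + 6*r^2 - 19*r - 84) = r^2 - r - 12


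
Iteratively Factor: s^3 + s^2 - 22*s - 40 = (s + 4)*(s^2 - 3*s - 10) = (s + 2)*(s + 4)*(s - 5)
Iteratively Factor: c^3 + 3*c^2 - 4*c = (c + 4)*(c^2 - c) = (c - 1)*(c + 4)*(c)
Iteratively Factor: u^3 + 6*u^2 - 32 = (u - 2)*(u^2 + 8*u + 16) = (u - 2)*(u + 4)*(u + 4)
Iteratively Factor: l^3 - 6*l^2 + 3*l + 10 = (l + 1)*(l^2 - 7*l + 10) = (l - 5)*(l + 1)*(l - 2)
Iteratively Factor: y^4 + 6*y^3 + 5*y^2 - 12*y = (y + 3)*(y^3 + 3*y^2 - 4*y) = (y - 1)*(y + 3)*(y^2 + 4*y) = y*(y - 1)*(y + 3)*(y + 4)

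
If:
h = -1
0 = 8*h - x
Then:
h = -1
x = -8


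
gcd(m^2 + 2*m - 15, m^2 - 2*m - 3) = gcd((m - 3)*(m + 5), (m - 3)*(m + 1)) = m - 3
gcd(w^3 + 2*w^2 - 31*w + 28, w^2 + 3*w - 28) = w^2 + 3*w - 28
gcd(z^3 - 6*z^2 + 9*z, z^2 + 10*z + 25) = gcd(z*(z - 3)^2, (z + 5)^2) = 1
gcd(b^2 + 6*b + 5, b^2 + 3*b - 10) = b + 5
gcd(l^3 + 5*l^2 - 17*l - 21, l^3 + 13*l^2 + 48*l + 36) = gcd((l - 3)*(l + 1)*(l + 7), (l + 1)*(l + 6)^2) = l + 1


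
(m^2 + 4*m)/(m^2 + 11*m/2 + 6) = 2*m/(2*m + 3)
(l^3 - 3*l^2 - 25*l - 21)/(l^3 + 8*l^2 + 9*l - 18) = (l^2 - 6*l - 7)/(l^2 + 5*l - 6)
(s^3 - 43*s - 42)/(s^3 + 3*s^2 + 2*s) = (s^2 - s - 42)/(s*(s + 2))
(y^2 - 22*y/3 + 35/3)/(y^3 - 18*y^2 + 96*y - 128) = (3*y^2 - 22*y + 35)/(3*(y^3 - 18*y^2 + 96*y - 128))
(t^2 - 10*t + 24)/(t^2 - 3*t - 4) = (t - 6)/(t + 1)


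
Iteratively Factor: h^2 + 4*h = (h + 4)*(h)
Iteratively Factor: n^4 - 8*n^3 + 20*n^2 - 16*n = (n - 4)*(n^3 - 4*n^2 + 4*n) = (n - 4)*(n - 2)*(n^2 - 2*n) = n*(n - 4)*(n - 2)*(n - 2)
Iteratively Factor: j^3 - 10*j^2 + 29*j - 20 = (j - 4)*(j^2 - 6*j + 5) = (j - 4)*(j - 1)*(j - 5)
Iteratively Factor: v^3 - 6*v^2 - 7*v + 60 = (v - 4)*(v^2 - 2*v - 15) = (v - 5)*(v - 4)*(v + 3)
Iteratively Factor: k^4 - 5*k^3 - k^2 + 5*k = (k - 5)*(k^3 - k) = (k - 5)*(k + 1)*(k^2 - k) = (k - 5)*(k - 1)*(k + 1)*(k)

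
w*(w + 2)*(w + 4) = w^3 + 6*w^2 + 8*w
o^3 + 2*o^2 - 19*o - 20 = (o - 4)*(o + 1)*(o + 5)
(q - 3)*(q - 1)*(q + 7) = q^3 + 3*q^2 - 25*q + 21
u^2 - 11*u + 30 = (u - 6)*(u - 5)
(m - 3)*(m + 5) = m^2 + 2*m - 15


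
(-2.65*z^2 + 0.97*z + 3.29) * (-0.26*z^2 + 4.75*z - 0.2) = 0.689*z^4 - 12.8397*z^3 + 4.2821*z^2 + 15.4335*z - 0.658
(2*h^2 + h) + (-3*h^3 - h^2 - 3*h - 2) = -3*h^3 + h^2 - 2*h - 2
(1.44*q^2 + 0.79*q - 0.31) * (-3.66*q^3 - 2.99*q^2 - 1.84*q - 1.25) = -5.2704*q^5 - 7.197*q^4 - 3.8771*q^3 - 2.3267*q^2 - 0.4171*q + 0.3875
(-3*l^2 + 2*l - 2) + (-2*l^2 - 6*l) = -5*l^2 - 4*l - 2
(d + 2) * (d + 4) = d^2 + 6*d + 8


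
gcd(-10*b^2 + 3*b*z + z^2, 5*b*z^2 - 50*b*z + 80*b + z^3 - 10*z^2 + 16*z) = 5*b + z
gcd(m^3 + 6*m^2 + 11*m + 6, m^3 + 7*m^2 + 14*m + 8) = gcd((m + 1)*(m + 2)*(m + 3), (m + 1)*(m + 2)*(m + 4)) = m^2 + 3*m + 2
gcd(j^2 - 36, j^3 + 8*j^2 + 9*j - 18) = j + 6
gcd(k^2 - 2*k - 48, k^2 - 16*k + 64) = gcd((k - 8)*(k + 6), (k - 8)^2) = k - 8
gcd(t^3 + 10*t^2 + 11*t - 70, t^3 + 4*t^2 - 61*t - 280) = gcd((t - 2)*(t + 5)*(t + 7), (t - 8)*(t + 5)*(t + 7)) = t^2 + 12*t + 35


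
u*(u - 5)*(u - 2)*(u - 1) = u^4 - 8*u^3 + 17*u^2 - 10*u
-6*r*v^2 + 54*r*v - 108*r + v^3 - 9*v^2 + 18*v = (-6*r + v)*(v - 6)*(v - 3)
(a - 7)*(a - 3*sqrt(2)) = a^2 - 7*a - 3*sqrt(2)*a + 21*sqrt(2)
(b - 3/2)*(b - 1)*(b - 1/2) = b^3 - 3*b^2 + 11*b/4 - 3/4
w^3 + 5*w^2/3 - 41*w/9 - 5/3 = (w - 5/3)*(w + 1/3)*(w + 3)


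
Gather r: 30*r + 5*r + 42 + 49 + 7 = 35*r + 98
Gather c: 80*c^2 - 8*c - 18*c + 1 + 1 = 80*c^2 - 26*c + 2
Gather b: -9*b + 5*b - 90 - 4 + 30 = -4*b - 64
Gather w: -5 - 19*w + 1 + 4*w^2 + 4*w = 4*w^2 - 15*w - 4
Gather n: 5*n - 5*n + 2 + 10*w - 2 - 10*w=0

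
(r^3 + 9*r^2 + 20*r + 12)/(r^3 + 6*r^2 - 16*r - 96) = (r^2 + 3*r + 2)/(r^2 - 16)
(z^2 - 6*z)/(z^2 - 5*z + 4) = z*(z - 6)/(z^2 - 5*z + 4)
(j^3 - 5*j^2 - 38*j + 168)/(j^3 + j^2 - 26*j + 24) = (j - 7)/(j - 1)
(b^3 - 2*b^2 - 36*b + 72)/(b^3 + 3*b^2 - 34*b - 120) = (b^2 + 4*b - 12)/(b^2 + 9*b + 20)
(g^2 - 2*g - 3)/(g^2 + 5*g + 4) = (g - 3)/(g + 4)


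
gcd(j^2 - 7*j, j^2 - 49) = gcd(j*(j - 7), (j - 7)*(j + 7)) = j - 7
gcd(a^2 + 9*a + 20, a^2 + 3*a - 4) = a + 4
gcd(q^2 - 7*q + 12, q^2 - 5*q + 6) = q - 3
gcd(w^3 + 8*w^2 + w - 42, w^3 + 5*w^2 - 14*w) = w^2 + 5*w - 14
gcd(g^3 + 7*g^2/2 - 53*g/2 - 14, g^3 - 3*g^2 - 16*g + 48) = g - 4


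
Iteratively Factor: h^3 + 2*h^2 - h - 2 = (h + 2)*(h^2 - 1) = (h - 1)*(h + 2)*(h + 1)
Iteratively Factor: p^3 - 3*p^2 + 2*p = (p)*(p^2 - 3*p + 2) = p*(p - 1)*(p - 2)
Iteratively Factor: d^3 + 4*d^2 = (d)*(d^2 + 4*d) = d^2*(d + 4)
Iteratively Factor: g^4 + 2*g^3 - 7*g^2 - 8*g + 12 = (g - 2)*(g^3 + 4*g^2 + g - 6) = (g - 2)*(g - 1)*(g^2 + 5*g + 6) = (g - 2)*(g - 1)*(g + 3)*(g + 2)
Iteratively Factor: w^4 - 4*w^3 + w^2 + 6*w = (w + 1)*(w^3 - 5*w^2 + 6*w) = (w - 2)*(w + 1)*(w^2 - 3*w) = (w - 3)*(w - 2)*(w + 1)*(w)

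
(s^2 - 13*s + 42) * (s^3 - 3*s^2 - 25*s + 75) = s^5 - 16*s^4 + 56*s^3 + 274*s^2 - 2025*s + 3150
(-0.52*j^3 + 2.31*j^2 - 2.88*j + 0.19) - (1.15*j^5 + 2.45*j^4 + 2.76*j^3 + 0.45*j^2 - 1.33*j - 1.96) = -1.15*j^5 - 2.45*j^4 - 3.28*j^3 + 1.86*j^2 - 1.55*j + 2.15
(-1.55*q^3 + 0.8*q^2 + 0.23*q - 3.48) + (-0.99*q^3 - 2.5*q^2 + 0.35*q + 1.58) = -2.54*q^3 - 1.7*q^2 + 0.58*q - 1.9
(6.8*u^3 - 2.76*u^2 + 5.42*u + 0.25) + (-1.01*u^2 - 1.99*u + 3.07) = 6.8*u^3 - 3.77*u^2 + 3.43*u + 3.32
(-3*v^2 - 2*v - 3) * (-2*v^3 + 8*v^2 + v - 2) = 6*v^5 - 20*v^4 - 13*v^3 - 20*v^2 + v + 6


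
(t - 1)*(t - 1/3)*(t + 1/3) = t^3 - t^2 - t/9 + 1/9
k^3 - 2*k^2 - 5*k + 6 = (k - 3)*(k - 1)*(k + 2)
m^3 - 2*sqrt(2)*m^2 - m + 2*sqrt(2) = (m - 1)*(m + 1)*(m - 2*sqrt(2))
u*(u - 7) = u^2 - 7*u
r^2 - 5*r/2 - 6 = (r - 4)*(r + 3/2)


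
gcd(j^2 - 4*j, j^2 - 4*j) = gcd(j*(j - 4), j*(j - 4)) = j^2 - 4*j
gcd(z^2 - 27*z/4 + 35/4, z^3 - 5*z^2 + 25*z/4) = 1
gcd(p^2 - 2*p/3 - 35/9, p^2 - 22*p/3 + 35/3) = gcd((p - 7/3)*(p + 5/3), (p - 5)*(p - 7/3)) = p - 7/3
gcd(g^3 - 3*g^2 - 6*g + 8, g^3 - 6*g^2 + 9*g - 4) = g^2 - 5*g + 4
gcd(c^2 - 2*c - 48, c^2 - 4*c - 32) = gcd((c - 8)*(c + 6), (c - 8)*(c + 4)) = c - 8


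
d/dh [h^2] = 2*h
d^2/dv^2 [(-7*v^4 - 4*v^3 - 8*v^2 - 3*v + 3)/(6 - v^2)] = 2*(7*v^6 - 126*v^4 + 27*v^3 + 1647*v^2 + 486*v + 270)/(v^6 - 18*v^4 + 108*v^2 - 216)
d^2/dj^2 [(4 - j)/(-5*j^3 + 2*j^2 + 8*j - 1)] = 2*((j - 4)*(-15*j^2 + 4*j + 8)^2 + (-15*j^2 + 4*j - (j - 4)*(15*j - 2) + 8)*(5*j^3 - 2*j^2 - 8*j + 1))/(5*j^3 - 2*j^2 - 8*j + 1)^3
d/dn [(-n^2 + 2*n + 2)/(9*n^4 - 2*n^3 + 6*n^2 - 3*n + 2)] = (18*n^5 - 56*n^4 - 64*n^3 + 3*n^2 - 28*n + 10)/(81*n^8 - 36*n^7 + 112*n^6 - 78*n^5 + 84*n^4 - 44*n^3 + 33*n^2 - 12*n + 4)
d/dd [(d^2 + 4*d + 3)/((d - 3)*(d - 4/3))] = 3*(-25*d^2 + 6*d + 87)/(9*d^4 - 78*d^3 + 241*d^2 - 312*d + 144)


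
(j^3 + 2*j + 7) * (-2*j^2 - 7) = -2*j^5 - 11*j^3 - 14*j^2 - 14*j - 49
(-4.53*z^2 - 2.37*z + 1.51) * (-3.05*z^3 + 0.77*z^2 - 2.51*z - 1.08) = 13.8165*z^5 + 3.7404*z^4 + 4.9399*z^3 + 12.0038*z^2 - 1.2305*z - 1.6308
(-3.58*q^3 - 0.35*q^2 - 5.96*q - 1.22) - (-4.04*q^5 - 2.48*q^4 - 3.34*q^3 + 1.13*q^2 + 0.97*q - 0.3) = 4.04*q^5 + 2.48*q^4 - 0.24*q^3 - 1.48*q^2 - 6.93*q - 0.92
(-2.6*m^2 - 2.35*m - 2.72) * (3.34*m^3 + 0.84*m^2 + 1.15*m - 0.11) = -8.684*m^5 - 10.033*m^4 - 14.0488*m^3 - 4.7013*m^2 - 2.8695*m + 0.2992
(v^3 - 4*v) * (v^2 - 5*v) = v^5 - 5*v^4 - 4*v^3 + 20*v^2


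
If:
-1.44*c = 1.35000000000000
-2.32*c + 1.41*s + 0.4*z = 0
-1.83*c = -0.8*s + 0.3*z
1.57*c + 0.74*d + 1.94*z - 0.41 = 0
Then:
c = -0.94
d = 0.15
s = -1.80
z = 0.91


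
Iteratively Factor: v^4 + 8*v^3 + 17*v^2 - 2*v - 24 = (v + 2)*(v^3 + 6*v^2 + 5*v - 12) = (v + 2)*(v + 3)*(v^2 + 3*v - 4) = (v - 1)*(v + 2)*(v + 3)*(v + 4)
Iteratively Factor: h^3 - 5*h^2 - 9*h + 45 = (h + 3)*(h^2 - 8*h + 15) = (h - 5)*(h + 3)*(h - 3)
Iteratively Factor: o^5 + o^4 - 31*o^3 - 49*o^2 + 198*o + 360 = (o + 2)*(o^4 - o^3 - 29*o^2 + 9*o + 180) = (o - 3)*(o + 2)*(o^3 + 2*o^2 - 23*o - 60) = (o - 5)*(o - 3)*(o + 2)*(o^2 + 7*o + 12) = (o - 5)*(o - 3)*(o + 2)*(o + 4)*(o + 3)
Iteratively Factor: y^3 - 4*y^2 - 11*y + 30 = (y - 5)*(y^2 + y - 6) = (y - 5)*(y - 2)*(y + 3)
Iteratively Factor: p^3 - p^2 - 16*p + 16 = (p + 4)*(p^2 - 5*p + 4) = (p - 1)*(p + 4)*(p - 4)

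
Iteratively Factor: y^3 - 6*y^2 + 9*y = (y)*(y^2 - 6*y + 9) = y*(y - 3)*(y - 3)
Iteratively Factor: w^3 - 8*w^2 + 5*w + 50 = (w + 2)*(w^2 - 10*w + 25) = (w - 5)*(w + 2)*(w - 5)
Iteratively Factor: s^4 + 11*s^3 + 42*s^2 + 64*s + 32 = (s + 1)*(s^3 + 10*s^2 + 32*s + 32) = (s + 1)*(s + 4)*(s^2 + 6*s + 8) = (s + 1)*(s + 2)*(s + 4)*(s + 4)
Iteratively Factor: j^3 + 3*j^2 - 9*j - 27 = (j + 3)*(j^2 - 9) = (j + 3)^2*(j - 3)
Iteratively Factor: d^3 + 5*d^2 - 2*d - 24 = (d - 2)*(d^2 + 7*d + 12) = (d - 2)*(d + 4)*(d + 3)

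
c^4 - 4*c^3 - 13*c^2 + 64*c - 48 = (c - 4)*(c - 3)*(c - 1)*(c + 4)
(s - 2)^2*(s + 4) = s^3 - 12*s + 16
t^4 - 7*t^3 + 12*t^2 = t^2*(t - 4)*(t - 3)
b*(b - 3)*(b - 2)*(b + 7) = b^4 + 2*b^3 - 29*b^2 + 42*b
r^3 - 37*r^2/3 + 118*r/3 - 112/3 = (r - 8)*(r - 7/3)*(r - 2)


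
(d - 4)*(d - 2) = d^2 - 6*d + 8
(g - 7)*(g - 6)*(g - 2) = g^3 - 15*g^2 + 68*g - 84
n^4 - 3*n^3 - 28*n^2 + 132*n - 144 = (n - 4)*(n - 3)*(n - 2)*(n + 6)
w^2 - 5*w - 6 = (w - 6)*(w + 1)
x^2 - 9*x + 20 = (x - 5)*(x - 4)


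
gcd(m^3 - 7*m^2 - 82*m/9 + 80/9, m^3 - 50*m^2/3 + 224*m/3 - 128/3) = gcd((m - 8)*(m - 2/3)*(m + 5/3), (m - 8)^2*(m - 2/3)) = m^2 - 26*m/3 + 16/3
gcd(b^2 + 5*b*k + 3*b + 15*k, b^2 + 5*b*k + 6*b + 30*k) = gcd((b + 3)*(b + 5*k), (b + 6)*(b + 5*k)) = b + 5*k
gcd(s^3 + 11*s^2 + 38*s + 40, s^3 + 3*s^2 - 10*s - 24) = s^2 + 6*s + 8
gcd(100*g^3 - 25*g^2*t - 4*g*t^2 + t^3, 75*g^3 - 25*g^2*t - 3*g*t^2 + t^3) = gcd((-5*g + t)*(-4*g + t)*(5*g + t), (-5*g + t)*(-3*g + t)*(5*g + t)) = -25*g^2 + t^2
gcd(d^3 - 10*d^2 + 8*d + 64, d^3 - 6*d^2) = 1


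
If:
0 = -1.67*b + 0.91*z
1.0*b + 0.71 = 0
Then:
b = -0.71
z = -1.30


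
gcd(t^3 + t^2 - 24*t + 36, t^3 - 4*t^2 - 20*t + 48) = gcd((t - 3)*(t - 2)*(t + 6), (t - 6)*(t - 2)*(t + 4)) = t - 2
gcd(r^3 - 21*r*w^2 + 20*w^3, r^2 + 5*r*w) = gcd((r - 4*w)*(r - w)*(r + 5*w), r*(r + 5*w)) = r + 5*w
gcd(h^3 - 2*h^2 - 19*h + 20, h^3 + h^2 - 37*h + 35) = h^2 - 6*h + 5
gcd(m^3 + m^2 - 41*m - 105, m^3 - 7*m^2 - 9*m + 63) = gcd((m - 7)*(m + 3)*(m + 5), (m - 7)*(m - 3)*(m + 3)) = m^2 - 4*m - 21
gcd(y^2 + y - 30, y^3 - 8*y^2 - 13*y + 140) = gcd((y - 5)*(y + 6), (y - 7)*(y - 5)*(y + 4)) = y - 5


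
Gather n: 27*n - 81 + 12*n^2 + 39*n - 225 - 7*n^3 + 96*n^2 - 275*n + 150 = -7*n^3 + 108*n^2 - 209*n - 156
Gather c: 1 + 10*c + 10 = 10*c + 11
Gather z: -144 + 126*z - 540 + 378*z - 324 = 504*z - 1008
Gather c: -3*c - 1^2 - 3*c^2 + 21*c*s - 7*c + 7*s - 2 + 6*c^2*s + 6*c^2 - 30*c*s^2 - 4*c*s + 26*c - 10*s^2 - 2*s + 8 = c^2*(6*s + 3) + c*(-30*s^2 + 17*s + 16) - 10*s^2 + 5*s + 5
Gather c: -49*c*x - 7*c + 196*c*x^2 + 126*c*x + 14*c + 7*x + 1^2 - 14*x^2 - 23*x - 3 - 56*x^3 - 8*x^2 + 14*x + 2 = c*(196*x^2 + 77*x + 7) - 56*x^3 - 22*x^2 - 2*x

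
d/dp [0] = 0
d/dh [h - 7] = 1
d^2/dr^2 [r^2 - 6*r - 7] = 2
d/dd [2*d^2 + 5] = 4*d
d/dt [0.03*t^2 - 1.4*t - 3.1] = 0.06*t - 1.4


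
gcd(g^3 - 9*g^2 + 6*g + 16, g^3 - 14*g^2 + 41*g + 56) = g^2 - 7*g - 8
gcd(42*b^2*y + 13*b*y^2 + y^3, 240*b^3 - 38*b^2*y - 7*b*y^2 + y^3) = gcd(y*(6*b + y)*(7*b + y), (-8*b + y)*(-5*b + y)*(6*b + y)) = 6*b + y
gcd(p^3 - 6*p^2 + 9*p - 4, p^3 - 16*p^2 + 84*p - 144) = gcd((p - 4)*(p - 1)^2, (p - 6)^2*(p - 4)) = p - 4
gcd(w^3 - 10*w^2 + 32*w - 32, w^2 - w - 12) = w - 4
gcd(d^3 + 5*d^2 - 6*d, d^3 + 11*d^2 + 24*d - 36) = d^2 + 5*d - 6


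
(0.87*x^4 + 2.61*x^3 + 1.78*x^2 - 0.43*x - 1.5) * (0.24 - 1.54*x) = -1.3398*x^5 - 3.8106*x^4 - 2.1148*x^3 + 1.0894*x^2 + 2.2068*x - 0.36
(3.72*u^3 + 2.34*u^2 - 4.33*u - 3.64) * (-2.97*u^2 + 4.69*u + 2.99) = -11.0484*u^5 + 10.497*u^4 + 34.9575*u^3 - 2.5003*u^2 - 30.0183*u - 10.8836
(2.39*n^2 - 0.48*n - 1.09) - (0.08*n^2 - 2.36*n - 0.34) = 2.31*n^2 + 1.88*n - 0.75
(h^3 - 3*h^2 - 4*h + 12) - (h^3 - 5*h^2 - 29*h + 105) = 2*h^2 + 25*h - 93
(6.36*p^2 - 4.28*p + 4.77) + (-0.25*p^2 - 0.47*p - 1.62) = 6.11*p^2 - 4.75*p + 3.15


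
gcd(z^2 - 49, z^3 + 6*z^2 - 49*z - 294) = z^2 - 49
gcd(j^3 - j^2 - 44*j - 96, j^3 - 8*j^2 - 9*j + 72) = j^2 - 5*j - 24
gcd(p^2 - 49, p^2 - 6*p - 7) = p - 7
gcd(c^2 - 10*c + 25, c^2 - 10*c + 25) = c^2 - 10*c + 25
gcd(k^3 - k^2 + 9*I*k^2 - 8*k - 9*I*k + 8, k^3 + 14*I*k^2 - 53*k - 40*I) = k^2 + 9*I*k - 8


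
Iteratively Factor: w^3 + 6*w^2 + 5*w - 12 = (w + 4)*(w^2 + 2*w - 3) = (w - 1)*(w + 4)*(w + 3)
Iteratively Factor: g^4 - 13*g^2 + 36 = (g + 2)*(g^3 - 2*g^2 - 9*g + 18) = (g - 2)*(g + 2)*(g^2 - 9) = (g - 2)*(g + 2)*(g + 3)*(g - 3)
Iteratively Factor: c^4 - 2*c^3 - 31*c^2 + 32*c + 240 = (c + 3)*(c^3 - 5*c^2 - 16*c + 80) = (c - 5)*(c + 3)*(c^2 - 16) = (c - 5)*(c + 3)*(c + 4)*(c - 4)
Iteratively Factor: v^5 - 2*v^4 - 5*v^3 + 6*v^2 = (v)*(v^4 - 2*v^3 - 5*v^2 + 6*v) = v*(v - 1)*(v^3 - v^2 - 6*v) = v^2*(v - 1)*(v^2 - v - 6) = v^2*(v - 1)*(v + 2)*(v - 3)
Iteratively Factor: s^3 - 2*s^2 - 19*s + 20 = (s + 4)*(s^2 - 6*s + 5) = (s - 5)*(s + 4)*(s - 1)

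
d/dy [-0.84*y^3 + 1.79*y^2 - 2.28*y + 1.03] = -2.52*y^2 + 3.58*y - 2.28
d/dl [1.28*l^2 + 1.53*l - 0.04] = 2.56*l + 1.53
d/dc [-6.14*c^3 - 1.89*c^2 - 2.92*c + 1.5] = -18.42*c^2 - 3.78*c - 2.92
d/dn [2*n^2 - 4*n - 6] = 4*n - 4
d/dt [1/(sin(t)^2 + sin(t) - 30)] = -(2*sin(t) + 1)*cos(t)/(sin(t)^2 + sin(t) - 30)^2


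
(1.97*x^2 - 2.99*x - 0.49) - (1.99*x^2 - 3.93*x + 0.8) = -0.02*x^2 + 0.94*x - 1.29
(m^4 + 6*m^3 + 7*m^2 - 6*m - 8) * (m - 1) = m^5 + 5*m^4 + m^3 - 13*m^2 - 2*m + 8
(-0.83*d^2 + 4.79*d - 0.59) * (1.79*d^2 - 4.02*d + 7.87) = -1.4857*d^4 + 11.9107*d^3 - 26.844*d^2 + 40.0691*d - 4.6433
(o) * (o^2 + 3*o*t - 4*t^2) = o^3 + 3*o^2*t - 4*o*t^2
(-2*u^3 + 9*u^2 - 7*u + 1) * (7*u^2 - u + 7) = -14*u^5 + 65*u^4 - 72*u^3 + 77*u^2 - 50*u + 7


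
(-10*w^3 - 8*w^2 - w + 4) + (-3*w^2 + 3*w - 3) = -10*w^3 - 11*w^2 + 2*w + 1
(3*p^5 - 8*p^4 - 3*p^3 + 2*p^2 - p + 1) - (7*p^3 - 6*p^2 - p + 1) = 3*p^5 - 8*p^4 - 10*p^3 + 8*p^2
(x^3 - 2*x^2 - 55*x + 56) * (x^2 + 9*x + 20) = x^5 + 7*x^4 - 53*x^3 - 479*x^2 - 596*x + 1120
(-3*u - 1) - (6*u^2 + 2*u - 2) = -6*u^2 - 5*u + 1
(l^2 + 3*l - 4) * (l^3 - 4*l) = l^5 + 3*l^4 - 8*l^3 - 12*l^2 + 16*l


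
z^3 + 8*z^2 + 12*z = z*(z + 2)*(z + 6)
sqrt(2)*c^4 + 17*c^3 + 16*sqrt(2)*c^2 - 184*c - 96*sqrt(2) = (c - 2*sqrt(2))*(c + 4*sqrt(2))*(c + 6*sqrt(2))*(sqrt(2)*c + 1)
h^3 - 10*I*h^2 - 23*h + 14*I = (h - 7*I)*(h - 2*I)*(h - I)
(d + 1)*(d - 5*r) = d^2 - 5*d*r + d - 5*r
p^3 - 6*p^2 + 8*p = p*(p - 4)*(p - 2)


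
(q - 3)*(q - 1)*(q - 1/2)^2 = q^4 - 5*q^3 + 29*q^2/4 - 4*q + 3/4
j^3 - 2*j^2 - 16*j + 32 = (j - 4)*(j - 2)*(j + 4)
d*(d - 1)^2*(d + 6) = d^4 + 4*d^3 - 11*d^2 + 6*d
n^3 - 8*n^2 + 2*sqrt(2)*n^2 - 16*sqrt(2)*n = n*(n - 8)*(n + 2*sqrt(2))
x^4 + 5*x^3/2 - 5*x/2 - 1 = (x - 1)*(x + 1/2)*(x + 1)*(x + 2)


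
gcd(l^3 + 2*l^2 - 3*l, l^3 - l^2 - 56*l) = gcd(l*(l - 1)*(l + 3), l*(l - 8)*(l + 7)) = l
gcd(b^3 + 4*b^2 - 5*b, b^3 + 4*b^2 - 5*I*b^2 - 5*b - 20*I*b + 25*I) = b^2 + 4*b - 5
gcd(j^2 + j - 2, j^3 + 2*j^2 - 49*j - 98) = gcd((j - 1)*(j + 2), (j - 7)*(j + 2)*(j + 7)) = j + 2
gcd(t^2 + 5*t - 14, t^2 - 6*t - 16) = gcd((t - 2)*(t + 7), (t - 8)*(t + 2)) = 1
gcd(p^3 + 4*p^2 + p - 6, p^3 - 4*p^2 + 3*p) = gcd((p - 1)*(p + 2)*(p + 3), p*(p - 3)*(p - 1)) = p - 1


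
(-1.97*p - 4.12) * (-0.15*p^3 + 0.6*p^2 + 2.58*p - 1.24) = 0.2955*p^4 - 0.564*p^3 - 7.5546*p^2 - 8.1868*p + 5.1088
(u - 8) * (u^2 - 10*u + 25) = u^3 - 18*u^2 + 105*u - 200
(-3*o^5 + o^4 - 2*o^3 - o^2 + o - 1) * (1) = -3*o^5 + o^4 - 2*o^3 - o^2 + o - 1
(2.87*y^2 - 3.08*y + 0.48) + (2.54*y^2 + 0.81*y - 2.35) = 5.41*y^2 - 2.27*y - 1.87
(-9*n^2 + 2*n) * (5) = -45*n^2 + 10*n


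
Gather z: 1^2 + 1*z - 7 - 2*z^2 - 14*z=-2*z^2 - 13*z - 6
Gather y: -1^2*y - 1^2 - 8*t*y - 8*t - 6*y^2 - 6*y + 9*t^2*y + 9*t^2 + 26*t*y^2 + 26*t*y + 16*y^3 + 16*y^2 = 9*t^2 - 8*t + 16*y^3 + y^2*(26*t + 10) + y*(9*t^2 + 18*t - 7) - 1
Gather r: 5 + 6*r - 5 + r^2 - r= r^2 + 5*r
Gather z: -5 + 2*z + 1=2*z - 4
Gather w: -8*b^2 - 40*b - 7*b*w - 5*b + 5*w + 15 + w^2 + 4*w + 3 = -8*b^2 - 45*b + w^2 + w*(9 - 7*b) + 18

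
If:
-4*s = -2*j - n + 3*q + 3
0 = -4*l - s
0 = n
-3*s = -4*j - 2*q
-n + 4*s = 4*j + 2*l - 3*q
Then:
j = -27/13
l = 15/26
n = 0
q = 9/13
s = -30/13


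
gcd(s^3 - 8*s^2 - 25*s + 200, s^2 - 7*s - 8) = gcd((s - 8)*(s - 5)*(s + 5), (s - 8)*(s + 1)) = s - 8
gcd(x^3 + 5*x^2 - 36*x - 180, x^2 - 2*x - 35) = x + 5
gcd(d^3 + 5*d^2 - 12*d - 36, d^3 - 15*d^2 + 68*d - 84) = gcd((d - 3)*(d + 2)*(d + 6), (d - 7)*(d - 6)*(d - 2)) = 1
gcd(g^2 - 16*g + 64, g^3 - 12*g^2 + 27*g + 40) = g - 8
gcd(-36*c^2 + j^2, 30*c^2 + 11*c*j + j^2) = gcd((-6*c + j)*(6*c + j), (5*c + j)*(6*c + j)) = 6*c + j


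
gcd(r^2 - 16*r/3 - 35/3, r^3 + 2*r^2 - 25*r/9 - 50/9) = r + 5/3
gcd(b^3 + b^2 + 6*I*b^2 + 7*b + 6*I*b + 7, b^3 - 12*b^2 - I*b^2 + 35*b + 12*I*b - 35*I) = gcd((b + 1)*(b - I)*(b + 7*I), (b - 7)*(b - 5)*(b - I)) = b - I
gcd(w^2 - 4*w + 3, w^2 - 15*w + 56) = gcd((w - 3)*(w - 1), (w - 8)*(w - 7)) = 1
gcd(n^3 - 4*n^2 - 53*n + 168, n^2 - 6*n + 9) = n - 3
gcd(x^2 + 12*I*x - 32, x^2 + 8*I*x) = x + 8*I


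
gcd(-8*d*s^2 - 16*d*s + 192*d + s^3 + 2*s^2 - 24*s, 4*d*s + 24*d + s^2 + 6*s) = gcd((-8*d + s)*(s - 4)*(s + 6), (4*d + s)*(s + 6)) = s + 6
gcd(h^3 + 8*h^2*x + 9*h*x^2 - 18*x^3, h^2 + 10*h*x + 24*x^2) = h + 6*x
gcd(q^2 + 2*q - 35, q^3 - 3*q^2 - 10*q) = q - 5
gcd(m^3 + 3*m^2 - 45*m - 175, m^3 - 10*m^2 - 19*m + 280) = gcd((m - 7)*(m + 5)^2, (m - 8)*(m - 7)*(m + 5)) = m^2 - 2*m - 35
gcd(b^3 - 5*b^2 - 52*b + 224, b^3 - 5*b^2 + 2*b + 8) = b - 4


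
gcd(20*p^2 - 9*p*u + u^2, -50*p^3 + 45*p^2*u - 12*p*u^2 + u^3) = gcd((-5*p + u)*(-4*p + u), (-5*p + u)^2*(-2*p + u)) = 5*p - u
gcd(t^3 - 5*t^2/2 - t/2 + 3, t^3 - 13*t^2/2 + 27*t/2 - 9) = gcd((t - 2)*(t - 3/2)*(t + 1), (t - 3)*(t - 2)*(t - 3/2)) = t^2 - 7*t/2 + 3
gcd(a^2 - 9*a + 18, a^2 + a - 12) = a - 3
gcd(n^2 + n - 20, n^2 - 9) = 1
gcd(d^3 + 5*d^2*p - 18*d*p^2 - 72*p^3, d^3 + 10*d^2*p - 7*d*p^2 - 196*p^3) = -d + 4*p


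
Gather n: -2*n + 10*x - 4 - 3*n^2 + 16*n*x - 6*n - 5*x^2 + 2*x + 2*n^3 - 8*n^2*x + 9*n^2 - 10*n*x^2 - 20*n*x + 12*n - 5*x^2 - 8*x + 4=2*n^3 + n^2*(6 - 8*x) + n*(-10*x^2 - 4*x + 4) - 10*x^2 + 4*x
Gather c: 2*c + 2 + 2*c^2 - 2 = 2*c^2 + 2*c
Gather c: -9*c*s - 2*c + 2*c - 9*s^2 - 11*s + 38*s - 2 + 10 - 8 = -9*c*s - 9*s^2 + 27*s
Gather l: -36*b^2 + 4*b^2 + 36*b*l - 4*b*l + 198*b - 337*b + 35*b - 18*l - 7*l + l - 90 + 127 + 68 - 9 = -32*b^2 - 104*b + l*(32*b - 24) + 96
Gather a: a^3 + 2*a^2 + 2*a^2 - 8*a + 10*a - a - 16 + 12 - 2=a^3 + 4*a^2 + a - 6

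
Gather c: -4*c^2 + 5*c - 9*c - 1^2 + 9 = -4*c^2 - 4*c + 8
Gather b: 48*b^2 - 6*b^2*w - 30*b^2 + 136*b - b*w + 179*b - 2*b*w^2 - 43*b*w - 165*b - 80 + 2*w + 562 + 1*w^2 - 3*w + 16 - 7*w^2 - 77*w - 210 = b^2*(18 - 6*w) + b*(-2*w^2 - 44*w + 150) - 6*w^2 - 78*w + 288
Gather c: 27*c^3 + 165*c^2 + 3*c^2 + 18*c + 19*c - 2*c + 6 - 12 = 27*c^3 + 168*c^2 + 35*c - 6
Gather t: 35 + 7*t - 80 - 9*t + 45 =-2*t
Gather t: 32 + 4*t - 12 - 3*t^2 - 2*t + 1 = -3*t^2 + 2*t + 21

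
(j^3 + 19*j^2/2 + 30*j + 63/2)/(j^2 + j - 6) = (2*j^2 + 13*j + 21)/(2*(j - 2))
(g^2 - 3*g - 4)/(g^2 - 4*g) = (g + 1)/g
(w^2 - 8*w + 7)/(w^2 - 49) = (w - 1)/(w + 7)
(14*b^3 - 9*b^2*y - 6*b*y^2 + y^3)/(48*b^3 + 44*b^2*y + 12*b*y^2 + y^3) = (7*b^2 - 8*b*y + y^2)/(24*b^2 + 10*b*y + y^2)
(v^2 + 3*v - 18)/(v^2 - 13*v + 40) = (v^2 + 3*v - 18)/(v^2 - 13*v + 40)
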